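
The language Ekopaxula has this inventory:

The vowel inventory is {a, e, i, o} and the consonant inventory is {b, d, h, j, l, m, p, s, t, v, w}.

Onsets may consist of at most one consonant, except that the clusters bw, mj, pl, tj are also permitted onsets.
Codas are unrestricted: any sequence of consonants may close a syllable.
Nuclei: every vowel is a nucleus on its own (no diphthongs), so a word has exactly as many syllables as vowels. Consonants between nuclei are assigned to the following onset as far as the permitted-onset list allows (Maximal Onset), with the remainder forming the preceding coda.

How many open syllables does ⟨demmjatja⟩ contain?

2

The vowels are e, a, a — 3 nuclei, so 3 syllables.
/e…a/ gap (V1→V2): /mmj/; trying suffixes from longest down, /mj/ is the first permitted one, so coda /m/ | onset /mj/.
/a…a/ gap (V2→V3): cluster /tj/ — /tj/ is itself a permitted onset, so the whole cluster goes right; preceding coda = ∅.
Syllabification: dem.mja.tja.
Classifying each syllable: /dem/ (closed), /mja/ (open), /tja/ (open).
Open syllables: 2.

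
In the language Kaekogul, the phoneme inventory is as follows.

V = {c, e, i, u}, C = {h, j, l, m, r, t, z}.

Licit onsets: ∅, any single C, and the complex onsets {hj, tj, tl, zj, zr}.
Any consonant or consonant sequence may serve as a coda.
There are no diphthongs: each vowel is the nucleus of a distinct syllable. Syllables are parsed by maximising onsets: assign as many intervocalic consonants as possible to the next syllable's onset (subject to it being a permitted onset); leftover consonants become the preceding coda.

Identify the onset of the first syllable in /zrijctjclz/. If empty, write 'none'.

Vowels present: i, c, c; each is a nucleus, giving 3 syllables.
V1 /i/ – V2 /c/: /j/ → onset of the next syllable (single consonants are always licit onsets).
V2 /c/ – V3 /c/: cluster /tj/ — /tj/ is itself a permitted onset, so the whole cluster goes right; preceding coda = ∅.
Putting it together: zri.jc.tjclz.
Syllable 1 is /zri/: onset /zr/, nucleus /i/, coda ∅.

zr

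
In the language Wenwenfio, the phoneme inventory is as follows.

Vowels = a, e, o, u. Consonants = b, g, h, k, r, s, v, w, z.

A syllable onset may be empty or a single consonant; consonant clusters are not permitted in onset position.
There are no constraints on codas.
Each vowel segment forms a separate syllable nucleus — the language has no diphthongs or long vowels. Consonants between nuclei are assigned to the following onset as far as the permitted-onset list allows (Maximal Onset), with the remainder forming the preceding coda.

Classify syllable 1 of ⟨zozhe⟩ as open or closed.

Vowels present: o, e; each is a nucleus, giving 2 syllables.
Between /o/ (V1) and /e/ (V2): /zh/ splits as /z/ + /h/ (/h/ is the longest suffix that is a licit onset).
Syllabification: zoz.he.
Syllable 1 is /zoz/ with coda /z/, so it is closed.

closed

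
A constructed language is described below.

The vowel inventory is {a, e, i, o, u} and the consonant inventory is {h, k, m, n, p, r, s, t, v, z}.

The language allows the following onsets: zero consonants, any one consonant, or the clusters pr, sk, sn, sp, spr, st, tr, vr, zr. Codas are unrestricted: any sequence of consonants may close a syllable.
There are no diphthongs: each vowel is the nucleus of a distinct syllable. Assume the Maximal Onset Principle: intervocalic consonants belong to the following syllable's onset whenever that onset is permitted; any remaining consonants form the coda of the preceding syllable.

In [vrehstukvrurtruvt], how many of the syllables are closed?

Nuclei (vowels): e, u, u, u → 4 syllables.
V1 /e/ – V2 /u/: /hst/ — longest licit onset from the right is /st/, leaving /h/ as coda.
V2 /u/ – V3 /u/: /kvr/ splits as /k/ + /vr/ (/vr/ is the longest suffix that is a licit onset).
V3 /u/ – V4 /u/: cluster /rtr/ — the longest permitted-onset suffix is /tr/; onset = /tr/, preceding coda = /r/.
Putting it together: vreh.stuk.vrur.truvt.
Classifying each syllable: /vreh/ (closed), /stuk/ (closed), /vrur/ (closed), /truvt/ (closed).
Closed syllables: 4.

4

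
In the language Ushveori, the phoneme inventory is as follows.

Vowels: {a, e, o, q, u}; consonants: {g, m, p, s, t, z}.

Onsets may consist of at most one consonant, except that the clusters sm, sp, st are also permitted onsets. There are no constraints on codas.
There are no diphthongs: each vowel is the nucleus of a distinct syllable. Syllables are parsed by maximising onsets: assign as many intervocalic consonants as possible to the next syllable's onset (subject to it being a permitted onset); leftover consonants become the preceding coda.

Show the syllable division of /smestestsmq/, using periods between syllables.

sme.stest.smq

The vowels are e, e, q — 3 nuclei, so 3 syllables.
V1 /e/ – V2 /e/: /st/ is a licit onset in full, so it all attaches to the next syllable.
V2 /e/ – V3 /q/: /stsm/ splits as /st/ + /sm/ (/sm/ is the longest suffix that is a licit onset).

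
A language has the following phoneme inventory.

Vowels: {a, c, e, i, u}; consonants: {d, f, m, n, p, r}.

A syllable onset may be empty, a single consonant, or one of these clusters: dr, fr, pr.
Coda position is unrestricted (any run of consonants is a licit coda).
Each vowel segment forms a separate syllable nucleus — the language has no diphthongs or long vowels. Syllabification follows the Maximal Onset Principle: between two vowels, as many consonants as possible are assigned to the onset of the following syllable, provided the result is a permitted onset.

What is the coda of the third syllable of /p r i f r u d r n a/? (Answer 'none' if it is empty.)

The vowels are i, u, a — 3 nuclei, so 3 syllables.
V1 /i/ – V2 /u/: /fr/ is a licit onset in full, so it all attaches to the next syllable.
V2 /u/ – V3 /a/: /drn/ — longest licit onset from the right is /n/, leaving /dr/ as coda.
Putting it together: pri.frudr.na.
Syllable 3 is /na/: onset /n/, nucleus /a/, coda ∅.

none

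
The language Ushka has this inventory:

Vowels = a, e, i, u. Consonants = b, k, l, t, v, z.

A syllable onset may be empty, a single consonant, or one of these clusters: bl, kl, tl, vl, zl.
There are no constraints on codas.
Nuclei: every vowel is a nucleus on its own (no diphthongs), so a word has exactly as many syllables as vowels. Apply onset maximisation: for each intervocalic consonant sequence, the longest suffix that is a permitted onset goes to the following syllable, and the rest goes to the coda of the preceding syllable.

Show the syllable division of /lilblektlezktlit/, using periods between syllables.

lil.blek.tlezk.tlit

Vowels present: i, e, e, i; each is a nucleus, giving 4 syllables.
Between /i/ (V1) and /e/ (V2): /lbl/ — longest licit onset from the right is /bl/, leaving /l/ as coda.
Between /e/ (V2) and /e/ (V3): cluster /ktl/ — the longest permitted-onset suffix is /tl/; onset = /tl/, preceding coda = /k/.
Between /e/ (V3) and /i/ (V4): /zktl/; trying suffixes from longest down, /tl/ is the first permitted one, so coda /zk/ | onset /tl/.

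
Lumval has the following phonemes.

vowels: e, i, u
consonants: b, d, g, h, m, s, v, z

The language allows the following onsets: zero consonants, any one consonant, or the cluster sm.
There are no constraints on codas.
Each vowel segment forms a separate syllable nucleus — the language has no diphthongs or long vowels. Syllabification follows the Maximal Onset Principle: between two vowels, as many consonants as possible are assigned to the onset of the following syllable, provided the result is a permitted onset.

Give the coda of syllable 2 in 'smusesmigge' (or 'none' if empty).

The vowels are u, e, i, e — 4 nuclei, so 4 syllables.
σ1/σ2 boundary: /s/ is a single consonant, so it becomes the next onset.
σ2/σ3 boundary: /sm/ is a licit onset in full, so it all attaches to the next syllable.
σ3/σ4 boundary: /gg/ splits as /g/ + /g/ (/g/ is the longest suffix that is a licit onset).
Syllabification: smu.se.smig.ge.
Syllable 2 is /se/: onset /s/, nucleus /e/, coda ∅.

none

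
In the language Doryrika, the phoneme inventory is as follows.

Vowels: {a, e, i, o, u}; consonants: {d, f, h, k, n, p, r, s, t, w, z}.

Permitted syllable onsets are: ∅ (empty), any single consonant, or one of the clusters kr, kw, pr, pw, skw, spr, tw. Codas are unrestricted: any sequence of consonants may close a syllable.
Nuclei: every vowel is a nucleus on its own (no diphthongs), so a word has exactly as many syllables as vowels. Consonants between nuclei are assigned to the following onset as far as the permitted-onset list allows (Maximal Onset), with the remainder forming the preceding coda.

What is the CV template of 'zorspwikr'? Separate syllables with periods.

The vowels are o, i — 2 nuclei, so 2 syllables.
σ1/σ2 boundary: /rspw/ splits as /rs/ + /pw/ (/pw/ is the longest suffix that is a licit onset).
Result: zors.pwikr.
Mapping each syllable to C/V: /zors/ → CVCC, /pwikr/ → CCVCC.

CVCC.CCVCC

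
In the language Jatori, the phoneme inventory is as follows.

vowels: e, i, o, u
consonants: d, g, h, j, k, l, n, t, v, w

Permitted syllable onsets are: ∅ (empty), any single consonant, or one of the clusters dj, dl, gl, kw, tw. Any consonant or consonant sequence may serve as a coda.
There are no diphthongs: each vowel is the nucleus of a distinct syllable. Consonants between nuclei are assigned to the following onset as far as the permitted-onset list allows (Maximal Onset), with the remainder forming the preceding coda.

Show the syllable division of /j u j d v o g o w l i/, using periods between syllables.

The vowels are u, o, o, i — 4 nuclei, so 4 syllables.
/u…o/ gap (V1→V2): /jdv/; trying suffixes from longest down, /v/ is the first permitted one, so coda /jd/ | onset /v/.
/o…o/ gap (V2→V3): /g/ is a single consonant, so it becomes the next onset.
/o…i/ gap (V3→V4): cluster /wl/ — the longest permitted-onset suffix is /l/; onset = /l/, preceding coda = /w/.

jujd.vo.gow.li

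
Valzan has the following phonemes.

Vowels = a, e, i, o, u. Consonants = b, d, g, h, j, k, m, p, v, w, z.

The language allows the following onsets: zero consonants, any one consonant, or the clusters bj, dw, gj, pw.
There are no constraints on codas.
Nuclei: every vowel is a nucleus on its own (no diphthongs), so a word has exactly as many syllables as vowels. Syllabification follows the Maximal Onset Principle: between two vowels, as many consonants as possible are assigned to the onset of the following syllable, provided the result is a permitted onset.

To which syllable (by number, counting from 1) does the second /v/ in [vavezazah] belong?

2

The vowels are a, e, a, a — 4 nuclei, so 4 syllables.
σ1/σ2 boundary: just /v/ — single C goes to the following onset.
σ2/σ3 boundary: just /z/ — single C goes to the following onset.
σ3/σ4 boundary: /z/ → onset of the next syllable (single consonants are always licit onsets).
Putting it together: va.ve.za.zah.
The second /v/ is in the onset of syllable 2 (/ve/).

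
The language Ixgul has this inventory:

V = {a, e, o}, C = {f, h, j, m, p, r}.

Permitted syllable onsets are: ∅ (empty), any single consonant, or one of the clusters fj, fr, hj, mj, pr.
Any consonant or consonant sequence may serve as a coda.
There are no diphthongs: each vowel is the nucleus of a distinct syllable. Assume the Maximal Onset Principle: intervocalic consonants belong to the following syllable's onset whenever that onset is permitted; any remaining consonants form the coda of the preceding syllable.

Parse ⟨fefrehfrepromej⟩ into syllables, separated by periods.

fe.freh.fre.pro.mej

Nuclei (vowels): e, e, e, o, e → 5 syllables.
V1 /e/ – V2 /e/: cluster /fr/ — /fr/ is itself a permitted onset, so the whole cluster goes right; preceding coda = ∅.
V2 /e/ – V3 /e/: /hfr/; trying suffixes from longest down, /fr/ is the first permitted one, so coda /h/ | onset /fr/.
V3 /e/ – V4 /o/: cluster /pr/ — /pr/ is itself a permitted onset, so the whole cluster goes right; preceding coda = ∅.
V4 /o/ – V5 /e/: just /m/ — single C goes to the following onset.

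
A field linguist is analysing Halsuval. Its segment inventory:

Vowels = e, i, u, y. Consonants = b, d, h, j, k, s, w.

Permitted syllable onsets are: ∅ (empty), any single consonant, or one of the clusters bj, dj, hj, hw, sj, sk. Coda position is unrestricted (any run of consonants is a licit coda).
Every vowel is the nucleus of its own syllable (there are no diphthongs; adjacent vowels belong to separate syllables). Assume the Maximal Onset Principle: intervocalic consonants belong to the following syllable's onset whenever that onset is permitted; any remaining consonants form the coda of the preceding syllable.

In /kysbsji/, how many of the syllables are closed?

The vowels are y, i — 2 nuclei, so 2 syllables.
Between /y/ (V1) and /i/ (V2): cluster /sbsj/ — the longest permitted-onset suffix is /sj/; onset = /sj/, preceding coda = /sb/.
So the parse is kysb.sji.
Classifying each syllable: /kysb/ (closed), /sji/ (open).
Closed syllables: 1.

1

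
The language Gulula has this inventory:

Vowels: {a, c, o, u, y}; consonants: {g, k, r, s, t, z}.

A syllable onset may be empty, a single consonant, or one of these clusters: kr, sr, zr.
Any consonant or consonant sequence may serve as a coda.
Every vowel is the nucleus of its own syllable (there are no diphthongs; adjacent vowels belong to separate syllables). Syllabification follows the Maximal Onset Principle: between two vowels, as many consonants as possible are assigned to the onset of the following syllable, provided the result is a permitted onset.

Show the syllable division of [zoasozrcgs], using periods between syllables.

zo.a.so.zrcgs

Nuclei (vowels): o, a, o, c → 4 syllables.
V1 /o/ – V2 /a/: no consonants, so the boundary falls immediately after /o/.
V2 /a/ – V3 /o/: /s/ is a single consonant, so it becomes the next onset.
V3 /o/ – V4 /c/: /zr/ — entire cluster is a permitted onset → onset /zr/, coda ∅.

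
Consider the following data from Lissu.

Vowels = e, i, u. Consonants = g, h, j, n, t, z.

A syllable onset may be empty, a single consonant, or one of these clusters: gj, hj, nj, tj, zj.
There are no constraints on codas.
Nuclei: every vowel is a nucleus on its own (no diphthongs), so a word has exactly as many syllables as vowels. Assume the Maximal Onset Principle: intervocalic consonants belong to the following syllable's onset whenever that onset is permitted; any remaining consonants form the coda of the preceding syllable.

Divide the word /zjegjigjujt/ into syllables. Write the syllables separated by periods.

Nuclei (vowels): e, i, u → 3 syllables.
V1 /e/ – V2 /i/: /gj/ is a licit onset in full, so it all attaches to the next syllable.
V2 /i/ – V3 /u/: /gj/ is a licit onset in full, so it all attaches to the next syllable.

zje.gji.gjujt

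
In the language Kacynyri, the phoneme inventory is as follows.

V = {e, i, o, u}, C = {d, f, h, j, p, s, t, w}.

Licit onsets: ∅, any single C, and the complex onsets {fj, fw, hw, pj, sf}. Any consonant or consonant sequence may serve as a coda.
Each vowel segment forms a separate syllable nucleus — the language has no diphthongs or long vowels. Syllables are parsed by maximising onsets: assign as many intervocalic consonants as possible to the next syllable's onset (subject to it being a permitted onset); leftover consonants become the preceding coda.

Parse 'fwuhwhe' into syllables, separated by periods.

fwuhw.he

The vowels are u, e — 2 nuclei, so 2 syllables.
V1 /u/ – V2 /e/: /hwh/; trying suffixes from longest down, /h/ is the first permitted one, so coda /hw/ | onset /h/.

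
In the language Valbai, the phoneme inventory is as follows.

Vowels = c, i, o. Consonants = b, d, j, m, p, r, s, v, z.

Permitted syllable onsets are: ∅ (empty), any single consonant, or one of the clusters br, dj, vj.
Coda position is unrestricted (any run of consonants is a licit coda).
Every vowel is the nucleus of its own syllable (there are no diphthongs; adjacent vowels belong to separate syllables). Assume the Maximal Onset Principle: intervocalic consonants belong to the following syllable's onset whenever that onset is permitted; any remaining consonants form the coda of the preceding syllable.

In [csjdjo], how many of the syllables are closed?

Nuclei (vowels): c, o → 2 syllables.
/c…o/ gap (V1→V2): /sjdj/ splits as /sj/ + /dj/ (/dj/ is the longest suffix that is a licit onset).
Result: csj.djo.
Classifying each syllable: /csj/ (closed), /djo/ (open).
Closed syllables: 1.

1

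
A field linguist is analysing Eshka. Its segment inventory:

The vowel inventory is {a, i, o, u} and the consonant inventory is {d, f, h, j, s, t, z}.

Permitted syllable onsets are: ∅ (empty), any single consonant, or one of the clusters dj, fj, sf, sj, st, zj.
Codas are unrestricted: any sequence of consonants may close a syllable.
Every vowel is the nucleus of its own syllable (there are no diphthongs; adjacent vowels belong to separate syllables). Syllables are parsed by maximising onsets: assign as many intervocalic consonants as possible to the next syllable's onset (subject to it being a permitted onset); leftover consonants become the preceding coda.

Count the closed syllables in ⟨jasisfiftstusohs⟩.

2

Vowels present: a, i, i, u, o; each is a nucleus, giving 5 syllables.
σ1/σ2 boundary: /s/ → onset of the next syllable (single consonants are always licit onsets).
σ2/σ3 boundary: /sf/ is a licit onset in full, so it all attaches to the next syllable.
σ3/σ4 boundary: /ftst/ — longest licit onset from the right is /st/, leaving /ft/ as coda.
σ4/σ5 boundary: just /s/ — single C goes to the following onset.
Putting it together: ja.si.sfift.stu.sohs.
Classifying each syllable: /ja/ (open), /si/ (open), /sfift/ (closed), /stu/ (open), /sohs/ (closed).
Closed syllables: 2.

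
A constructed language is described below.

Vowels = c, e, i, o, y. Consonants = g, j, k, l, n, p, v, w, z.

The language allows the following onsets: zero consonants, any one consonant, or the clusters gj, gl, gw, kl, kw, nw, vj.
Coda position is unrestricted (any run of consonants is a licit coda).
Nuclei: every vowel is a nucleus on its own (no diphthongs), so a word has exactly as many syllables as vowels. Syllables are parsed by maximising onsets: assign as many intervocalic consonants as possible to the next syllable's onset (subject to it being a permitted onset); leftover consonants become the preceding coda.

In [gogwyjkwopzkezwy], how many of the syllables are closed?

Vowels present: o, y, o, e, y; each is a nucleus, giving 5 syllables.
V1 /o/ – V2 /y/: /gw/ — entire cluster is a permitted onset → onset /gw/, coda ∅.
V2 /y/ – V3 /o/: cluster /jkw/ — the longest permitted-onset suffix is /kw/; onset = /kw/, preceding coda = /j/.
V3 /o/ – V4 /e/: /pzk/ splits as /pz/ + /k/ (/k/ is the longest suffix that is a licit onset).
V4 /e/ – V5 /y/: /zw/ — longest licit onset from the right is /w/, leaving /z/ as coda.
Result: go.gwyj.kwopz.kez.wy.
Classifying each syllable: /go/ (open), /gwyj/ (closed), /kwopz/ (closed), /kez/ (closed), /wy/ (open).
Closed syllables: 3.

3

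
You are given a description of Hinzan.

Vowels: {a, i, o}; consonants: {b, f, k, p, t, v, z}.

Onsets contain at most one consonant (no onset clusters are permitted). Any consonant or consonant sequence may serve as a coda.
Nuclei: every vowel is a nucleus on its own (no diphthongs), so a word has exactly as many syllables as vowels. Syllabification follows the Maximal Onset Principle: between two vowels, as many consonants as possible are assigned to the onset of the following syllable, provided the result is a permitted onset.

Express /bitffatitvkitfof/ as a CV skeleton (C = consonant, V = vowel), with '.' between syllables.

CVCC.CV.CVCC.CVC.CVC

Nuclei (vowels): i, a, i, i, o → 5 syllables.
σ1/σ2 boundary: /tff/ splits as /tf/ + /f/ (/f/ is the longest suffix that is a licit onset).
σ2/σ3 boundary: just /t/ — single C goes to the following onset.
σ3/σ4 boundary: /tvk/; trying suffixes from longest down, /k/ is the first permitted one, so coda /tv/ | onset /k/.
σ4/σ5 boundary: /tf/; trying suffixes from longest down, /f/ is the first permitted one, so coda /t/ | onset /f/.
Putting it together: bitf.fa.titv.kit.fof.
Mapping each syllable to C/V: /bitf/ → CVCC, /fa/ → CV, /titv/ → CVCC, /kit/ → CVC, /fof/ → CVC.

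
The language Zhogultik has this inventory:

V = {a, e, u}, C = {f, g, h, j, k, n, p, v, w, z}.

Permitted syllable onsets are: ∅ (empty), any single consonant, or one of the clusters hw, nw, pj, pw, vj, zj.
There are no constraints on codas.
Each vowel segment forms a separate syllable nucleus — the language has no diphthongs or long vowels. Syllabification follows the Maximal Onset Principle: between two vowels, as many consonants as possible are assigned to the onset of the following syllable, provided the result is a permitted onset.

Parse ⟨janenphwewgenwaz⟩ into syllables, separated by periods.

ja.nenp.hwew.ge.nwaz

The vowels are a, e, e, e, a — 5 nuclei, so 5 syllables.
V1 /a/ – V2 /e/: /n/ → onset of the next syllable (single consonants are always licit onsets).
V2 /e/ – V3 /e/: /nphw/; trying suffixes from longest down, /hw/ is the first permitted one, so coda /np/ | onset /hw/.
V3 /e/ – V4 /e/: /wg/; trying suffixes from longest down, /g/ is the first permitted one, so coda /w/ | onset /g/.
V4 /e/ – V5 /a/: cluster /nw/ — /nw/ is itself a permitted onset, so the whole cluster goes right; preceding coda = ∅.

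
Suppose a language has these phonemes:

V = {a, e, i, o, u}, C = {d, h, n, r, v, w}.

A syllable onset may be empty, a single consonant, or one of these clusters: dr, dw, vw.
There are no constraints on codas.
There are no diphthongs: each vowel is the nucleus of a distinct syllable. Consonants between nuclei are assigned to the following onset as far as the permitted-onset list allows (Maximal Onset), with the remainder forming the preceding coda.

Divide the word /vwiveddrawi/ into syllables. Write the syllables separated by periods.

vwi.ved.dra.wi

The vowels are i, e, a, i — 4 nuclei, so 4 syllables.
/i…e/ gap (V1→V2): /v/ → onset of the next syllable (single consonants are always licit onsets).
/e…a/ gap (V2→V3): /ddr/; trying suffixes from longest down, /dr/ is the first permitted one, so coda /d/ | onset /dr/.
/a…i/ gap (V3→V4): /w/ is a single consonant, so it becomes the next onset.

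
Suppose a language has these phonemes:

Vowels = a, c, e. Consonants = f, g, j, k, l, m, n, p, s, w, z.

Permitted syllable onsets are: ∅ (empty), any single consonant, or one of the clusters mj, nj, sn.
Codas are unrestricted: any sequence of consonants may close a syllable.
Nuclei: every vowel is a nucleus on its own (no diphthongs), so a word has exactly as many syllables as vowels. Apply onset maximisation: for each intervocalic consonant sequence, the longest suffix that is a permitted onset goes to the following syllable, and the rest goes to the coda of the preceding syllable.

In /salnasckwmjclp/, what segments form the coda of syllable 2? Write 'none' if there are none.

none

Vowels present: a, a, c, c; each is a nucleus, giving 4 syllables.
V1 /a/ – V2 /a/: /ln/; trying suffixes from longest down, /n/ is the first permitted one, so coda /l/ | onset /n/.
V2 /a/ – V3 /c/: just /s/ — single C goes to the following onset.
V3 /c/ – V4 /c/: cluster /kwmj/ — the longest permitted-onset suffix is /mj/; onset = /mj/, preceding coda = /kw/.
Result: sal.na.sckw.mjclp.
Syllable 2 is /na/: onset /n/, nucleus /a/, coda ∅.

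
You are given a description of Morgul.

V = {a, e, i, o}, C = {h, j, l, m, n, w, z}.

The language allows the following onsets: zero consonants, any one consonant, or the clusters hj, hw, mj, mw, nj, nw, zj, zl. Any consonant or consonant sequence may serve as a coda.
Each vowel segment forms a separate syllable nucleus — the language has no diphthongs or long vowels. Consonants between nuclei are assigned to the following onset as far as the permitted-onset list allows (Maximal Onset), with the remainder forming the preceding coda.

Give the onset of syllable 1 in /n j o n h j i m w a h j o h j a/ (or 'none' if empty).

nj

The vowels are o, i, a, o, a — 5 nuclei, so 5 syllables.
Between /o/ (V1) and /i/ (V2): /nhj/ splits as /n/ + /hj/ (/hj/ is the longest suffix that is a licit onset).
Between /i/ (V2) and /a/ (V3): cluster /mw/ — /mw/ is itself a permitted onset, so the whole cluster goes right; preceding coda = ∅.
Between /a/ (V3) and /o/ (V4): /hj/ — entire cluster is a permitted onset → onset /hj/, coda ∅.
Between /o/ (V4) and /a/ (V5): /hj/ is a licit onset in full, so it all attaches to the next syllable.
So the parse is njon.hji.mwa.hjo.hja.
Syllable 1 is /njon/: onset /nj/, nucleus /o/, coda /n/.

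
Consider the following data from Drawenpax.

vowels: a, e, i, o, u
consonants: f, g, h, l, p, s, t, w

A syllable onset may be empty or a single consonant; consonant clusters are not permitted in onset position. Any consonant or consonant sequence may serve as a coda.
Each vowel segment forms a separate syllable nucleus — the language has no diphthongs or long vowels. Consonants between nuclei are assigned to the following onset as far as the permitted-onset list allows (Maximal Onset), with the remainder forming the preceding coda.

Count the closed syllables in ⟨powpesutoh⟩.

The vowels are o, e, u, o — 4 nuclei, so 4 syllables.
V1 /o/ – V2 /e/: /wp/ — longest licit onset from the right is /p/, leaving /w/ as coda.
V2 /e/ – V3 /u/: /s/ → onset of the next syllable (single consonants are always licit onsets).
V3 /u/ – V4 /o/: just /t/ — single C goes to the following onset.
Result: pow.pe.su.toh.
Classifying each syllable: /pow/ (closed), /pe/ (open), /su/ (open), /toh/ (closed).
Closed syllables: 2.

2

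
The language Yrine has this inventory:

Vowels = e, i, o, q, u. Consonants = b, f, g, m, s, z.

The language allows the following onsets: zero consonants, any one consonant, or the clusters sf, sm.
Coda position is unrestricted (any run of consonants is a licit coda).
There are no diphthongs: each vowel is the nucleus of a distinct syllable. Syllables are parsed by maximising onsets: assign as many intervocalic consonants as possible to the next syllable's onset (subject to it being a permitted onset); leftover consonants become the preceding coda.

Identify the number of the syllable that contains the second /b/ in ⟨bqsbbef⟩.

1

Nuclei (vowels): q, e → 2 syllables.
Between /q/ (V1) and /e/ (V2): cluster /sbb/ — the longest permitted-onset suffix is /b/; onset = /b/, preceding coda = /sb/.
Putting it together: bqsb.bef.
The second /b/ is in the coda of syllable 1 (/bqsb/).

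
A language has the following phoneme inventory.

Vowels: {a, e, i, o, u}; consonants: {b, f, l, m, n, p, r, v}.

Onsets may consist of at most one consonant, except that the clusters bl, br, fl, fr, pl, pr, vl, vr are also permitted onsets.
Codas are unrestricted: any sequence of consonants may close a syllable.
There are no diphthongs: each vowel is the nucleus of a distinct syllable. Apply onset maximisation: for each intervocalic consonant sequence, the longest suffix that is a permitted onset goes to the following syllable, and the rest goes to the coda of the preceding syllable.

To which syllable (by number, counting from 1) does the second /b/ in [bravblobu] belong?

2

The vowels are a, o, u — 3 nuclei, so 3 syllables.
Between /a/ (V1) and /o/ (V2): /vbl/ splits as /v/ + /bl/ (/bl/ is the longest suffix that is a licit onset).
Between /o/ (V2) and /u/ (V3): /b/ → onset of the next syllable (single consonants are always licit onsets).
Result: brav.blo.bu.
The second /b/ is in the onset of syllable 2 (/blo/).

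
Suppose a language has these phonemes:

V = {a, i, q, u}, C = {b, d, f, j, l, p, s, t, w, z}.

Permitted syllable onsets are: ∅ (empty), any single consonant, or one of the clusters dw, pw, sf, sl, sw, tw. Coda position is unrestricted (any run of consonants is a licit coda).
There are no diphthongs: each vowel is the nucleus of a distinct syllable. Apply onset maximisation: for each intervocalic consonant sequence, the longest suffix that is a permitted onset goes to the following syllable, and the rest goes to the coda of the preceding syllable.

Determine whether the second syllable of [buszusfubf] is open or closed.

Vowels present: u, u, u; each is a nucleus, giving 3 syllables.
/u…u/ gap (V1→V2): /sz/ — longest licit onset from the right is /z/, leaving /s/ as coda.
/u…u/ gap (V2→V3): cluster /sf/ — /sf/ is itself a permitted onset, so the whole cluster goes right; preceding coda = ∅.
Result: bus.zu.sfubf.
Syllable 2 is /zu/; it ends in its nucleus with no coda, so it is open.

open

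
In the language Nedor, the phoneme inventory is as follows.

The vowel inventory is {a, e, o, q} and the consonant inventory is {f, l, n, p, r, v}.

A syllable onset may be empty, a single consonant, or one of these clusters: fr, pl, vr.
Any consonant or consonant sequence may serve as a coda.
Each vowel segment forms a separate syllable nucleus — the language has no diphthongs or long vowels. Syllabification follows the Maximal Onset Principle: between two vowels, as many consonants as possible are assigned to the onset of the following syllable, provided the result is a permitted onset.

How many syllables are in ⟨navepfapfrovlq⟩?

Nuclei (vowels): a, e, a, o, q → 5 syllables.

5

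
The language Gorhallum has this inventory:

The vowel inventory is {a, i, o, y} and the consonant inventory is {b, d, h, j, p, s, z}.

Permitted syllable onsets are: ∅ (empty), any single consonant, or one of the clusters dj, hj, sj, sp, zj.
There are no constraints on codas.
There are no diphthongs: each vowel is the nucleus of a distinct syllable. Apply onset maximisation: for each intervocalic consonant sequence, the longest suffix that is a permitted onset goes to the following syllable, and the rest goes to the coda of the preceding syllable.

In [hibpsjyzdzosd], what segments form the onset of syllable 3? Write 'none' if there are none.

z

Nuclei (vowels): i, y, o → 3 syllables.
σ1/σ2 boundary: /bpsj/ — longest licit onset from the right is /sj/, leaving /bp/ as coda.
σ2/σ3 boundary: /zdz/; trying suffixes from longest down, /z/ is the first permitted one, so coda /zd/ | onset /z/.
Syllabification: hibp.sjyzd.zosd.
Syllable 3 is /zosd/: onset /z/, nucleus /o/, coda /sd/.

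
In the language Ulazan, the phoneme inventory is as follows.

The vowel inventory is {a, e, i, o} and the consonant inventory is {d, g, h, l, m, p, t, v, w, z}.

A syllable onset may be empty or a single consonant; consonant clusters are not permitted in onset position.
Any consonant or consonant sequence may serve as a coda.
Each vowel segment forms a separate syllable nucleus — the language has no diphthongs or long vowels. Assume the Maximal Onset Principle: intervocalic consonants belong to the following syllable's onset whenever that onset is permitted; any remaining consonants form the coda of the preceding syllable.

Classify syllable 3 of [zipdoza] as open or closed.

open

Nuclei (vowels): i, o, a → 3 syllables.
V1 /i/ – V2 /o/: /pd/ splits as /p/ + /d/ (/d/ is the longest suffix that is a licit onset).
V2 /o/ – V3 /a/: /z/ is a single consonant, so it becomes the next onset.
Syllabification: zip.do.za.
Syllable 3 is /za/; it ends in its nucleus with no coda, so it is open.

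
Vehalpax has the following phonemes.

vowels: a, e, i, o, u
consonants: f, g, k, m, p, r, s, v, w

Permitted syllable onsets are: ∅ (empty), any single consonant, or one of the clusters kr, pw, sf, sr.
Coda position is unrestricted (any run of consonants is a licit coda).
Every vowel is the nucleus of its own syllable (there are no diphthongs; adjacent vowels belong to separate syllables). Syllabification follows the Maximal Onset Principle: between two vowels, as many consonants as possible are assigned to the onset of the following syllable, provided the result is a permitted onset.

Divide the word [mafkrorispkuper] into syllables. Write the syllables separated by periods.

maf.kro.risp.ku.per

The vowels are a, o, i, u, e — 5 nuclei, so 5 syllables.
/a…o/ gap (V1→V2): /fkr/; trying suffixes from longest down, /kr/ is the first permitted one, so coda /f/ | onset /kr/.
/o…i/ gap (V2→V3): /r/ → onset of the next syllable (single consonants are always licit onsets).
/i…u/ gap (V3→V4): cluster /spk/ — the longest permitted-onset suffix is /k/; onset = /k/, preceding coda = /sp/.
/u…e/ gap (V4→V5): /p/ is a single consonant, so it becomes the next onset.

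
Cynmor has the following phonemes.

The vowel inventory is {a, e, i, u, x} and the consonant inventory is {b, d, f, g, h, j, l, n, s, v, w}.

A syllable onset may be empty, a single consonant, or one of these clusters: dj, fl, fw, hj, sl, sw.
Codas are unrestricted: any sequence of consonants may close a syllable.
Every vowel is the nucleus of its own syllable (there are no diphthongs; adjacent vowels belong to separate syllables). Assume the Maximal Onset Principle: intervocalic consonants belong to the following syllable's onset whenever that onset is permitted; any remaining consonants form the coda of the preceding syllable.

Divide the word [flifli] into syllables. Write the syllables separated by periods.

Vowels present: i, i; each is a nucleus, giving 2 syllables.
/i…i/ gap (V1→V2): /fl/ is a licit onset in full, so it all attaches to the next syllable.

fli.fli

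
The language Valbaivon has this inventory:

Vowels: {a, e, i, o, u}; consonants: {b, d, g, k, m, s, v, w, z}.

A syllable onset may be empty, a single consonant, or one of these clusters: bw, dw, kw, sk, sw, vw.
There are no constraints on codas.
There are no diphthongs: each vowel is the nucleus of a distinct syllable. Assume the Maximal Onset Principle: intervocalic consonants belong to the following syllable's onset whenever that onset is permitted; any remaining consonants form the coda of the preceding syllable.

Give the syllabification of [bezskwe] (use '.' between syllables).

bezs.kwe

Nuclei (vowels): e, e → 2 syllables.
σ1/σ2 boundary: /zskw/ splits as /zs/ + /kw/ (/kw/ is the longest suffix that is a licit onset).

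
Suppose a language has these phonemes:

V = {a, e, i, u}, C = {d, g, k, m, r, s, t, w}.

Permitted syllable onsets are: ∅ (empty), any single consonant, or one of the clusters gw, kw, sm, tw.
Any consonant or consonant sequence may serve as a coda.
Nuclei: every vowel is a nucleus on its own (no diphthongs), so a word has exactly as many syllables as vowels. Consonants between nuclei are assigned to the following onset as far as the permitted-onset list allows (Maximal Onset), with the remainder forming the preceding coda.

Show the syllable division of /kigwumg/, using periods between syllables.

The vowels are i, u — 2 nuclei, so 2 syllables.
/i…u/ gap (V1→V2): /gw/ — entire cluster is a permitted onset → onset /gw/, coda ∅.

ki.gwumg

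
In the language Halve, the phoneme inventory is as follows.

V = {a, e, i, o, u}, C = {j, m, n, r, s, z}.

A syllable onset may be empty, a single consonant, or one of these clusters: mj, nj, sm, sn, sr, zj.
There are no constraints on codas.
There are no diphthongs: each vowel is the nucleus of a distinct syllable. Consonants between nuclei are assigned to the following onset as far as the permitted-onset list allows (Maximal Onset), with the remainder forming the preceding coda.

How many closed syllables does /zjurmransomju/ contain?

2

Nuclei (vowels): u, a, o, u → 4 syllables.
σ1/σ2 boundary: /rmr/ — longest licit onset from the right is /r/, leaving /rm/ as coda.
σ2/σ3 boundary: cluster /ns/ — the longest permitted-onset suffix is /s/; onset = /s/, preceding coda = /n/.
σ3/σ4 boundary: /mj/ is a licit onset in full, so it all attaches to the next syllable.
Syllabification: zjurm.ran.so.mju.
Classifying each syllable: /zjurm/ (closed), /ran/ (closed), /so/ (open), /mju/ (open).
Closed syllables: 2.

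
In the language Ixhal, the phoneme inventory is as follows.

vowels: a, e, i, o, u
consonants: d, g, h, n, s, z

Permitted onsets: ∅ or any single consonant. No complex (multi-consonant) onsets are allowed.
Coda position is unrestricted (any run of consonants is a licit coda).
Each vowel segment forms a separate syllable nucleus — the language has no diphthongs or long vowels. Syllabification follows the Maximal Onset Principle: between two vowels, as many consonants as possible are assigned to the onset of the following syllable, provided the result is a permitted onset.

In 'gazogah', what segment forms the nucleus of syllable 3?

a

Vowels present: a, o, a; each is a nucleus, giving 3 syllables.
The third nucleus (vowel 3 from the left) is /a/.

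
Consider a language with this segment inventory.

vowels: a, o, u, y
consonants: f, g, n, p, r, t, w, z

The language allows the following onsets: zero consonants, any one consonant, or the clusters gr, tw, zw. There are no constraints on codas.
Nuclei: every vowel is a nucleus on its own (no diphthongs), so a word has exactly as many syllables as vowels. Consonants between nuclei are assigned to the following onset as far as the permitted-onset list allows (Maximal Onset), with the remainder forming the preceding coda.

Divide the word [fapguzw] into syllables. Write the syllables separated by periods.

Vowels present: a, u; each is a nucleus, giving 2 syllables.
V1 /a/ – V2 /u/: /pg/ — longest licit onset from the right is /g/, leaving /p/ as coda.

fap.guzw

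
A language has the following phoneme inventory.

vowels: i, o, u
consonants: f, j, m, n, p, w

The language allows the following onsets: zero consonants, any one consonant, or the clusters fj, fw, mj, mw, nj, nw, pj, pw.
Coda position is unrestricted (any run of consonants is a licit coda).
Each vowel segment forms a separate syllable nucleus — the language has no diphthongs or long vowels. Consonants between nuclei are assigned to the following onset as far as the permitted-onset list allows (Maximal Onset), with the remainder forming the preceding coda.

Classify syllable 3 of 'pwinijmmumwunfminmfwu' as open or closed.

open

Nuclei (vowels): i, i, u, u, i, u → 6 syllables.
V1 /i/ – V2 /i/: /n/ is a single consonant, so it becomes the next onset.
V2 /i/ – V3 /u/: /jmm/; trying suffixes from longest down, /m/ is the first permitted one, so coda /jm/ | onset /m/.
V3 /u/ – V4 /u/: cluster /mw/ — /mw/ is itself a permitted onset, so the whole cluster goes right; preceding coda = ∅.
V4 /u/ – V5 /i/: cluster /nfm/ — the longest permitted-onset suffix is /m/; onset = /m/, preceding coda = /nf/.
V5 /i/ – V6 /u/: cluster /nmfw/ — the longest permitted-onset suffix is /fw/; onset = /fw/, preceding coda = /nm/.
Syllabification: pwi.nijm.mu.mwunf.minm.fwu.
Syllable 3 is /mu/; it ends in its nucleus with no coda, so it is open.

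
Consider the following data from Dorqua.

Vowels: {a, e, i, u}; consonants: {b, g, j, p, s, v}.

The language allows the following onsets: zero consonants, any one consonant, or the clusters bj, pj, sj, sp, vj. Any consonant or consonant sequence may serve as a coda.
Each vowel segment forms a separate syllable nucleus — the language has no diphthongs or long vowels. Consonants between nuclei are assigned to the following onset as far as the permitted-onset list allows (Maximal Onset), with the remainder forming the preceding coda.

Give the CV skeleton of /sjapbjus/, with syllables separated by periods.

Vowels present: a, u; each is a nucleus, giving 2 syllables.
/a…u/ gap (V1→V2): /pbj/ — longest licit onset from the right is /bj/, leaving /p/ as coda.
Syllabification: sjap.bjus.
Mapping each syllable to C/V: /sjap/ → CCVC, /bjus/ → CCVC.

CCVC.CCVC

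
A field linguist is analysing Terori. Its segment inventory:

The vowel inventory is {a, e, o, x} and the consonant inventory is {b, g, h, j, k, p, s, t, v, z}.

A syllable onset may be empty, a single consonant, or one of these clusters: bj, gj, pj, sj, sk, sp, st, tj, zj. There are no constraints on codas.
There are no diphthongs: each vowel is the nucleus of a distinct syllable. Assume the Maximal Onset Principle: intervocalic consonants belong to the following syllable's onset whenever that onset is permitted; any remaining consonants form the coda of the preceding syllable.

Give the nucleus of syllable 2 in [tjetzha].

Nuclei (vowels): e, a → 2 syllables.
The second nucleus (vowel 2 from the left) is /a/.

a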